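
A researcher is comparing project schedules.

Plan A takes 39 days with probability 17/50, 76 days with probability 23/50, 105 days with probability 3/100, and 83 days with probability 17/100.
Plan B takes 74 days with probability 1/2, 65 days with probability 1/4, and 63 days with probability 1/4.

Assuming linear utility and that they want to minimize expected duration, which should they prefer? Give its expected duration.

Plan A (65.48 days)

Plan A = 17/50 × 39 + 23/50 × 76 + 3/100 × 105 + 17/100 × 83 = 13.26 + 34.96 + 3.15 + 14.11 = 65.48
Plan B = 1/2 × 74 + 1/4 × 65 + 1/4 × 63 = 37 + 16.25 + 15.75 = 69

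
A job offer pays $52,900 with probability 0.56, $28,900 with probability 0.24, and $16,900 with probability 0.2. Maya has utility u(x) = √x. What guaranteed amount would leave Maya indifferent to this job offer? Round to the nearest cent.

$38,259.36

E[u] = 0.56·√52900 + 0.24·√28900 + 0.2·√16900 = 0.56·230 + 0.24·170 + 0.2·130 = 195.6
CE = (195.6)² = 38259.36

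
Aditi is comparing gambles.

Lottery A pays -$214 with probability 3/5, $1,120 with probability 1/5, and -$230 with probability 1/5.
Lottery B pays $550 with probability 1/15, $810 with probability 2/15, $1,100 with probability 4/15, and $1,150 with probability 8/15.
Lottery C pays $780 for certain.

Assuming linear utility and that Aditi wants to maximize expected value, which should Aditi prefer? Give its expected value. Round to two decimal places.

Lottery A = 3/5 × (-214) + 1/5 × 1120 + 1/5 × (-230) = -128.4 + 224 − 46 = 49.6
Lottery B = 1/15 × 550 + 2/15 × 810 + 4/15 × 1100 + 8/15 × 1150 = 36.6667 + 108 + 293.3333 + 613.3333 = 1051.3333
Lottery C: 780 (certain)

Lottery B ($1,051.33)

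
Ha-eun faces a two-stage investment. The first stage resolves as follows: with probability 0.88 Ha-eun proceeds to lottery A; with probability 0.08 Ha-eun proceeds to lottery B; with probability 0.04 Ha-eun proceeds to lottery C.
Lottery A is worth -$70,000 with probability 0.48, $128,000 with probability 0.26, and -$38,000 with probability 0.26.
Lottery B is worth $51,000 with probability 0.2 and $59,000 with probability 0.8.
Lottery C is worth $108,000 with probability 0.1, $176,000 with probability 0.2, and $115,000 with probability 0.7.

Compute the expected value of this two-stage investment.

$676

EV(A) = 0.48 × (-70000) + 0.26 × 128000 + 0.26 × (-38000) = -33600 + 33280 − 9880 = -10200
EV(B) = 0.2 × 51000 + 0.8 × 59000 = 10200 + 47200 = 57400
EV(C) = 0.1 × 108000 + 0.2 × 176000 + 0.7 × 115000 = 10800 + 35200 + 80500 = 126500
Overall = 0.88 × (-10200) + 0.08 × 57400 + 0.04 × 126500 = -8976 + 4592 + 5060 = 676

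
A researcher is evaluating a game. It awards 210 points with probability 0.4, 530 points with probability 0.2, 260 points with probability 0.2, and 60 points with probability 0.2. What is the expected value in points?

254 points

EV = 0.4 × 210 + 0.2 × 530 + 0.2 × 260 + 0.2 × 60 = 84 + 106 + 52 + 12 = 254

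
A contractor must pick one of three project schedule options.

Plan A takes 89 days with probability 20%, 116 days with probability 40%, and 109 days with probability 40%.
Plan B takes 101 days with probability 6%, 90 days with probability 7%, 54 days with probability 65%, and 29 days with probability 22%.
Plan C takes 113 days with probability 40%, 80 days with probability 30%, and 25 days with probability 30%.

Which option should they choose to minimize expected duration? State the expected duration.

Plan B (53.84 days)

Plan A = 0.2 × 89 + 0.4 × 116 + 0.4 × 109 = 17.8 + 46.4 + 43.6 = 107.8
Plan B = 0.06 × 101 + 0.07 × 90 + 0.65 × 54 + 0.22 × 29 = 6.06 + 6.3 + 35.1 + 6.38 = 53.84
Plan C = 0.4 × 113 + 0.3 × 80 + 0.3 × 25 = 45.2 + 24 + 7.5 = 76.7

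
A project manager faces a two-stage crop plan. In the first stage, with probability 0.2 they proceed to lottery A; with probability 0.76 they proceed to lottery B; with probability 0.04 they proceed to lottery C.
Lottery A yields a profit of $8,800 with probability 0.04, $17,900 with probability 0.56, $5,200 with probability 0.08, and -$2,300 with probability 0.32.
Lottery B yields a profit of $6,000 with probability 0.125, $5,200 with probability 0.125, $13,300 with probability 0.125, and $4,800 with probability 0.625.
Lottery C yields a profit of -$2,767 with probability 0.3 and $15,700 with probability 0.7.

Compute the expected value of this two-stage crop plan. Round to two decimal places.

EV(A) = 0.04 × 8800 + 0.56 × 17900 + 0.08 × 5200 + 0.32 × (-2300) = 352 + 10024 + 416 − 736 = 10056
EV(B) = 0.125 × 6000 + 0.125 × 5200 + 0.125 × 13300 + 0.625 × 4800 = 750 + 650 + 1662.5 + 3000 = 6062.5
EV(C) = 0.3 × (-2767) + 0.7 × 15700 = -830.1 + 10990 = 10159.9
Overall = 0.2 × 10056 + 0.76 × 6062.5 + 0.04 × 10159.9 = 2011.2 + 4607.5 + 406.396 = 7025.096

$7,025.10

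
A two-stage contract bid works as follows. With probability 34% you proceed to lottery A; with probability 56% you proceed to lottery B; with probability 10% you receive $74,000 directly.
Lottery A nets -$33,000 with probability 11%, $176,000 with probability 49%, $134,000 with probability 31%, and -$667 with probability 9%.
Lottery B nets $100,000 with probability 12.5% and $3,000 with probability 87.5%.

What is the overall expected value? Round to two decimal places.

EV(A) = 0.11 × (-33000) + 0.49 × 176000 + 0.31 × 134000 + 0.09 × (-667) = -3630 + 86240 + 41540 − 60.03 = 124089.97
EV(B) = 0.125 × 100000 + 0.875 × 3000 = 12500 + 2625 = 15125
Branch C: 74000 (certain)
Overall = 0.34 × 124089.97 + 0.56 × 15125 + 0.1 × 74000 = 42190.5898 + 8470 + 7400 = 58060.5898

$58,060.59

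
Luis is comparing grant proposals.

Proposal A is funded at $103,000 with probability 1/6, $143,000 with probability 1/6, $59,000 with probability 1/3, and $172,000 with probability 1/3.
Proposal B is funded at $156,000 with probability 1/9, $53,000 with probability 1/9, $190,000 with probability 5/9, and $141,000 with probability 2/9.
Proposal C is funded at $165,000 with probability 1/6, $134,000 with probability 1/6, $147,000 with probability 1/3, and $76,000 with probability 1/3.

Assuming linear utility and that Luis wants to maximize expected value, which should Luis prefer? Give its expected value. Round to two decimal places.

Proposal B ($160,111.11)

Proposal A = 1/6 × 103000 + 1/6 × 143000 + 1/3 × 59000 + 1/3 × 172000 = 17166.6667 + 23833.3333 + 19666.6667 + 57333.3333 = 118000
Proposal B = 1/9 × 156000 + 1/9 × 53000 + 5/9 × 190000 + 2/9 × 141000 = 17333.3333 + 5888.8889 + 105555.5556 + 31333.3333 = 160111.1111
Proposal C = 1/6 × 165000 + 1/6 × 134000 + 1/3 × 147000 + 1/3 × 76000 = 27500 + 22333.3333 + 49000 + 25333.3333 = 124166.6667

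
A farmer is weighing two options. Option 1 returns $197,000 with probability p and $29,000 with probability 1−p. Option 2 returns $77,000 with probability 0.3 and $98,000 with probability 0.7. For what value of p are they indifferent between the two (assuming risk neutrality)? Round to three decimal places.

p = 0.373

EV(Option 2) = 0.3 × 77000 + 0.7 × 98000 = 23100 + 68600 = 91700
p·197000 + (1−p)·29000 = 91700
168000p + 29000 = 91700
p = (91700 − 29000) / 168000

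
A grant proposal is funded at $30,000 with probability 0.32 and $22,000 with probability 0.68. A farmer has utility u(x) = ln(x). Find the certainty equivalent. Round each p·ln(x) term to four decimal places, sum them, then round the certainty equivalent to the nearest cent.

$24,296.80

E[u] = 0.32·ln(30000) + 0.68·ln(22000) = 3.2989 + 6.7992 = 10.0981
CE = e^10.0981 ≈ 24296.80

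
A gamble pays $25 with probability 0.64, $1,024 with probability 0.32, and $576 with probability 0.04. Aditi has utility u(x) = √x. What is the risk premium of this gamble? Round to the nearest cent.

E[u] = 0.64·√25 + 0.32·√1024 + 0.04·√576 = 0.64·5 + 0.32·32 + 0.04·24 = 14.4
CE = (14.4)² = 207.36
Risk premium = EV − CE = 366.72 − 207.36 = 159.36

$159.36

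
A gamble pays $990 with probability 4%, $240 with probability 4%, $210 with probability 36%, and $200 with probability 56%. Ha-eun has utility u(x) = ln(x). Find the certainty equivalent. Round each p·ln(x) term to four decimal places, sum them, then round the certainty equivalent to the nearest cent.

E[u] = 0.04·ln(990) + 0.04·ln(240) + 0.36·ln(210) + 0.56·ln(200) = 0.2759 + 0.2192 + 1.9250 + 2.9671 = 5.3872
CE = e^5.3872 ≈ 218.59

$218.59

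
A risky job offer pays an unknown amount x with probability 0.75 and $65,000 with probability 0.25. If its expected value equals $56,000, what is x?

x = $53,000

0.75·x + 0.25·65000 = 56000
0.75·x = 56000 − 16250 = 39750
x = 39750 / 0.75 = 53000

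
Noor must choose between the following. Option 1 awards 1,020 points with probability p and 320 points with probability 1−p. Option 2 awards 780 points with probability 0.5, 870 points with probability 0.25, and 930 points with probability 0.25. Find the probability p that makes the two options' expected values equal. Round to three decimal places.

EV(Option 2) = 0.5 × 780 + 0.25 × 870 + 0.25 × 930 = 390 + 217.5 + 232.5 = 840
p·1020 + (1−p)·320 = 840
700p + 320 = 840
p = (840 − 320) / 700

p = 0.743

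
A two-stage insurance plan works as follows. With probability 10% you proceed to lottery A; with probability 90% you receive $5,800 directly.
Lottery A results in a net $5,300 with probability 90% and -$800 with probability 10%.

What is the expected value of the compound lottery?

EV(A) = 0.9 × 5300 + 0.1 × (-800) = 4770 − 80 = 4690
Branch B: 5800 (certain)
Overall = 0.1 × 4690 + 0.9 × 5800 = 469 + 5220 = 5689

$5,689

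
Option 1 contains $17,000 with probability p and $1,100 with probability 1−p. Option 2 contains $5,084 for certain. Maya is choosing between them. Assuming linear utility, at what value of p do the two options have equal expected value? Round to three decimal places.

p·17000 + (1−p)·1100 = 5084
15900p + 1100 = 5084
p = (5084 − 1100) / 15900

p = 0.251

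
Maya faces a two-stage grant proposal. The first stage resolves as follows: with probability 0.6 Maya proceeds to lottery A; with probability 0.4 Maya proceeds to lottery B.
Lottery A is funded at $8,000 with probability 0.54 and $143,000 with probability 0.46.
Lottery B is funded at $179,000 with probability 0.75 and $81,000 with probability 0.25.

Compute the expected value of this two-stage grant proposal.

$103,860

EV(A) = 0.54 × 8000 + 0.46 × 143000 = 4320 + 65780 = 70100
EV(B) = 0.75 × 179000 + 0.25 × 81000 = 134250 + 20250 = 154500
Overall = 0.6 × 70100 + 0.4 × 154500 = 42060 + 61800 = 103860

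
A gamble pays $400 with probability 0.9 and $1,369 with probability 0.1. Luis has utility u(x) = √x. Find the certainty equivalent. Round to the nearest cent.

$470.89

E[u] = 0.9·√400 + 0.1·√1369 = 0.9·20 + 0.1·37 = 21.7
CE = (21.7)² = 470.89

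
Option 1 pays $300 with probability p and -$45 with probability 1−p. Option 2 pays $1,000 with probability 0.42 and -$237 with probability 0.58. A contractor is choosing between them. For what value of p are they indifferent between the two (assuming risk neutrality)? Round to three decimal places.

EV(Option 2) = 0.42 × 1000 + 0.58 × (-237) = 420 − 137.46 = 282.54
p·300 + (1−p)·(-45) = 282.54
345p − 45 = 282.54
p = (282.54 + 45) / 345

p = 0.949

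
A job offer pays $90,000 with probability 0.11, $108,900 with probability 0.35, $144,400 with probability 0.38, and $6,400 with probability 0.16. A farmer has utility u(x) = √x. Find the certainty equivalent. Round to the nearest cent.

E[u] = 0.11·√90000 + 0.35·√108900 + 0.38·√144400 + 0.16·√6400 = 0.11·300 + 0.35·330 + 0.38·380 + 0.16·80 = 305.7
CE = (305.7)² = 93452.49

$93,452.49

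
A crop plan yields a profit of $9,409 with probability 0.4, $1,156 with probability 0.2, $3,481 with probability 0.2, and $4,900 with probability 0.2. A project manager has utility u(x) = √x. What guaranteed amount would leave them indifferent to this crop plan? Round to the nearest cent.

E[u] = 0.4·√9409 + 0.2·√1156 + 0.2·√3481 + 0.2·√4900 = 0.4·97 + 0.2·34 + 0.2·59 + 0.2·70 = 71.4
CE = (71.4)² = 5097.96

$5,097.96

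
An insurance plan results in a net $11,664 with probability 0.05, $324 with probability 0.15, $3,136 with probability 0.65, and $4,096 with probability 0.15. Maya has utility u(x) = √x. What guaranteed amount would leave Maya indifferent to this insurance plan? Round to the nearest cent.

E[u] = 0.05·√11664 + 0.15·√324 + 0.65·√3136 + 0.15·√4096 = 0.05·108 + 0.15·18 + 0.65·56 + 0.15·64 = 54.1
CE = (54.1)² = 2926.81

$2,926.81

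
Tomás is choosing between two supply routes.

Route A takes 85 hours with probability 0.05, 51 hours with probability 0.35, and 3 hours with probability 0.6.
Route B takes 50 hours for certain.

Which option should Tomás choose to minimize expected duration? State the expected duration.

Route A (23.9 hours)

Route A = 0.05 × 85 + 0.35 × 51 + 0.6 × 3 = 4.25 + 17.85 + 1.8 = 23.9
Route B: 50 (certain)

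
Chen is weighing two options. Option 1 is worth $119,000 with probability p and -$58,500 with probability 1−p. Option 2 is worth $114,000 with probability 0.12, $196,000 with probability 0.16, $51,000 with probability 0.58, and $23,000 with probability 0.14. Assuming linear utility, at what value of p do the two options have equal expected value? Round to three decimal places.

p = 0.768

EV(Option 2) = 0.12 × 114000 + 0.16 × 196000 + 0.58 × 51000 + 0.14 × 23000 = 13680 + 31360 + 29580 + 3220 = 77840
p·119000 + (1−p)·(-58500) = 77840
177500p − 58500 = 77840
p = (77840 + 58500) / 177500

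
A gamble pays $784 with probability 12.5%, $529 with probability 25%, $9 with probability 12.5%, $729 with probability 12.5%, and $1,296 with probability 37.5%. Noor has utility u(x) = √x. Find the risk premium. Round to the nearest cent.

E[u] = 0.125·√784 + 0.25·√529 + 0.125·√9 + 0.125·√729 + 0.375·√1296 = 0.125·28 + 0.25·23 + 0.125·3 + 0.125·27 + 0.375·36 = 26.5
CE = (26.5)² = 702.25
Risk premium = EV − CE = 808.5 − 702.25 = 106.25

$106.25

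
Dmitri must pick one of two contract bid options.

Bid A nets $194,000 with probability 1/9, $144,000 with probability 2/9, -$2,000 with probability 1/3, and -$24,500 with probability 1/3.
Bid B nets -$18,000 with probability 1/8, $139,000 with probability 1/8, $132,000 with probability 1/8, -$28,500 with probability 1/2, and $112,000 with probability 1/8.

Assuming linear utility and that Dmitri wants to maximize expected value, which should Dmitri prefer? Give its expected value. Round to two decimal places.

Bid A = 1/9 × 194000 + 2/9 × 144000 + 1/3 × (-2000) + 1/3 × (-24500) = 21555.5556 + 32000 − 666.6667 − 8166.6667 = 44722.2222
Bid B = 1/8 × (-18000) + 1/8 × 139000 + 1/8 × 132000 + 1/2 × (-28500) + 1/8 × 112000 = -2250 + 17375 + 16500 − 14250 + 14000 = 31375

Bid A ($44,722.22)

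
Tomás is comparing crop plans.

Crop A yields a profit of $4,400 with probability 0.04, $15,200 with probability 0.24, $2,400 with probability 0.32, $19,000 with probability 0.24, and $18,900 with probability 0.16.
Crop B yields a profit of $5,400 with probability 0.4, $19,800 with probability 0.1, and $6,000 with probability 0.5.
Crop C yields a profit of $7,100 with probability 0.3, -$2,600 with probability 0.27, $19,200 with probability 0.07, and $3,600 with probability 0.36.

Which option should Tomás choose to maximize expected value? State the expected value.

Crop A ($12,176)

Crop A = 0.04 × 4400 + 0.24 × 15200 + 0.32 × 2400 + 0.24 × 19000 + 0.16 × 18900 = 176 + 3648 + 768 + 4560 + 3024 = 12176
Crop B = 0.4 × 5400 + 0.1 × 19800 + 0.5 × 6000 = 2160 + 1980 + 3000 = 7140
Crop C = 0.3 × 7100 + 0.27 × (-2600) + 0.07 × 19200 + 0.36 × 3600 = 2130 − 702 + 1344 + 1296 = 4068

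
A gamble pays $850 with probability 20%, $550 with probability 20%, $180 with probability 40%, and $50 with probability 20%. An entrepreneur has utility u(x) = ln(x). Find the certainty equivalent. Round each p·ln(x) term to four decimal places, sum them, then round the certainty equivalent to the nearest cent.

E[u] = 0.2·ln(850) + 0.2·ln(550) + 0.4·ln(180) + 0.2·ln(50) = 1.3490 + 1.2620 + 2.0772 + 0.7824 = 5.4706
CE = e^5.4706 ≈ 237.60

$237.60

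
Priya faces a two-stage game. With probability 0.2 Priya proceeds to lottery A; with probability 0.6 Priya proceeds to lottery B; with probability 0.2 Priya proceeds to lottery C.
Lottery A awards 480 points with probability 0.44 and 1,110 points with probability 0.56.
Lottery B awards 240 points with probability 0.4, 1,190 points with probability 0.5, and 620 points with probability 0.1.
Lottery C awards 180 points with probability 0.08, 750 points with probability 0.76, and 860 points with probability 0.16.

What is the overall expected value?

762.76 points

EV(A) = 0.44 × 480 + 0.56 × 1110 = 211.2 + 621.6 = 832.8
EV(B) = 0.4 × 240 + 0.5 × 1190 + 0.1 × 620 = 96 + 595 + 62 = 753
EV(C) = 0.08 × 180 + 0.76 × 750 + 0.16 × 860 = 14.4 + 570 + 137.6 = 722
Overall = 0.2 × 832.8 + 0.6 × 753 + 0.2 × 722 = 166.56 + 451.8 + 144.4 = 762.76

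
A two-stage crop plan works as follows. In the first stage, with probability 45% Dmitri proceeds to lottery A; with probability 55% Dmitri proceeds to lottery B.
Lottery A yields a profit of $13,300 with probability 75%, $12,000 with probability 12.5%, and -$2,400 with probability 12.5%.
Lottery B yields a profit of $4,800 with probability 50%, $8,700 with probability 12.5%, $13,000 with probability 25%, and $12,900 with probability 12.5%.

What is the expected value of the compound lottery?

$9,621.25

EV(A) = 0.75 × 13300 + 0.125 × 12000 + 0.125 × (-2400) = 9975 + 1500 − 300 = 11175
EV(B) = 0.5 × 4800 + 0.125 × 8700 + 0.25 × 13000 + 0.125 × 12900 = 2400 + 1087.5 + 3250 + 1612.5 = 8350
Overall = 0.45 × 11175 + 0.55 × 8350 = 5028.75 + 4592.5 = 9621.25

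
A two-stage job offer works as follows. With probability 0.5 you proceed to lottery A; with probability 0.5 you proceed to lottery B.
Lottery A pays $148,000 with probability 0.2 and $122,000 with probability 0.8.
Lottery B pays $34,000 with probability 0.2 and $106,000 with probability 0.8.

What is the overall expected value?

EV(A) = 0.2 × 148000 + 0.8 × 122000 = 29600 + 97600 = 127200
EV(B) = 0.2 × 34000 + 0.8 × 106000 = 6800 + 84800 = 91600
Overall = 0.5 × 127200 + 0.5 × 91600 = 63600 + 45800 = 109400

$109,400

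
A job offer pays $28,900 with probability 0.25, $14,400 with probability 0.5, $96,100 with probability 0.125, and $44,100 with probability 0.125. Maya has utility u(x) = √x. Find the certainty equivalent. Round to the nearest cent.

E[u] = 0.25·√28900 + 0.5·√14400 + 0.125·√96100 + 0.125·√44100 = 0.25·170 + 0.5·120 + 0.125·310 + 0.125·210 = 167.5
CE = (167.5)² = 28056.25

$28,056.25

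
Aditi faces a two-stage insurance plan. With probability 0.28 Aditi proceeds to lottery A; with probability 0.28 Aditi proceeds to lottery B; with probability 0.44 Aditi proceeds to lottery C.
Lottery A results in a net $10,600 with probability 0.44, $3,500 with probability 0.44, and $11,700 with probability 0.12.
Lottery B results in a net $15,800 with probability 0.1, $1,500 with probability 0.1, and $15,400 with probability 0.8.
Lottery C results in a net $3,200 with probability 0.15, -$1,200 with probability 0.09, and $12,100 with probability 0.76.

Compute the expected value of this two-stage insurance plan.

$10,274.16

EV(A) = 0.44 × 10600 + 0.44 × 3500 + 0.12 × 11700 = 4664 + 1540 + 1404 = 7608
EV(B) = 0.1 × 15800 + 0.1 × 1500 + 0.8 × 15400 = 1580 + 150 + 12320 = 14050
EV(C) = 0.15 × 3200 + 0.09 × (-1200) + 0.76 × 12100 = 480 − 108 + 9196 = 9568
Overall = 0.28 × 7608 + 0.28 × 14050 + 0.44 × 9568 = 2130.24 + 3934 + 4209.92 = 10274.16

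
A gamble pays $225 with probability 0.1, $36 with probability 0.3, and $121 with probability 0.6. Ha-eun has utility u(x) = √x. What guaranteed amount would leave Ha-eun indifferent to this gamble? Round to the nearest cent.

$98.01

E[u] = 0.1·√225 + 0.3·√36 + 0.6·√121 = 0.1·15 + 0.3·6 + 0.6·11 = 9.9
CE = (9.9)² = 98.01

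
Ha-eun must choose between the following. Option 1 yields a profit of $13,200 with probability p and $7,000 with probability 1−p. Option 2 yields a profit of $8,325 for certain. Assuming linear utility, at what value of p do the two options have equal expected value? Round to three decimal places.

p·13200 + (1−p)·7000 = 8325
6200p + 7000 = 8325
p = (8325 − 7000) / 6200

p = 0.214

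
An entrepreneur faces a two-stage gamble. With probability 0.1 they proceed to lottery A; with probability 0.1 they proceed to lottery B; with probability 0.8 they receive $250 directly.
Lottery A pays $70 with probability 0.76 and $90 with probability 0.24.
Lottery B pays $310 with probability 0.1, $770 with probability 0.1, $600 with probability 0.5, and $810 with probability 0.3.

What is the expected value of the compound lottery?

EV(A) = 0.76 × 70 + 0.24 × 90 = 53.2 + 21.6 = 74.8
EV(B) = 0.1 × 310 + 0.1 × 770 + 0.5 × 600 + 0.3 × 810 = 31 + 77 + 300 + 243 = 651
Branch C: 250 (certain)
Overall = 0.1 × 74.8 + 0.1 × 651 + 0.8 × 250 = 7.48 + 65.1 + 200 = 272.58

$272.58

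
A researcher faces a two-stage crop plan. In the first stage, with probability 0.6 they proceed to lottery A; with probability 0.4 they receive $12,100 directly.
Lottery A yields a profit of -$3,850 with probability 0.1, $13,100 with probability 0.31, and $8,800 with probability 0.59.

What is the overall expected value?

EV(A) = 0.1 × (-3850) + 0.31 × 13100 + 0.59 × 8800 = -385 + 4061 + 5192 = 8868
Branch B: 12100 (certain)
Overall = 0.6 × 8868 + 0.4 × 12100 = 5320.8 + 4840 = 10160.8

$10,160.80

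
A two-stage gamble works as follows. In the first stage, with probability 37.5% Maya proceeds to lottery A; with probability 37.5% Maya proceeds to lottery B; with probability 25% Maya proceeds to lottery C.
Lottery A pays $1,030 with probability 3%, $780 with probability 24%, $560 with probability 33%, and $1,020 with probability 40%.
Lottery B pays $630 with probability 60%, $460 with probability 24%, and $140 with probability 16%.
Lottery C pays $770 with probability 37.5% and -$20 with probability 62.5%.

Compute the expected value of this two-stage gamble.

$564.70

EV(A) = 0.03 × 1030 + 0.24 × 780 + 0.33 × 560 + 0.4 × 1020 = 30.9 + 187.2 + 184.8 + 408 = 810.9
EV(B) = 0.6 × 630 + 0.24 × 460 + 0.16 × 140 = 378 + 110.4 + 22.4 = 510.8
EV(C) = 0.375 × 770 + 0.625 × (-20) = 288.75 − 12.5 = 276.25
Overall = 0.375 × 810.9 + 0.375 × 510.8 + 0.25 × 276.25 = 304.0875 + 191.55 + 69.0625 = 564.7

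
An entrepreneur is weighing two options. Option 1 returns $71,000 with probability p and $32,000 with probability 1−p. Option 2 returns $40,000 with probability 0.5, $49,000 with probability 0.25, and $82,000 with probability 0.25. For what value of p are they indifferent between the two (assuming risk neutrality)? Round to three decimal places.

p = 0.532

EV(Option 2) = 0.5 × 40000 + 0.25 × 49000 + 0.25 × 82000 = 20000 + 12250 + 20500 = 52750
p·71000 + (1−p)·32000 = 52750
39000p + 32000 = 52750
p = (52750 − 32000) / 39000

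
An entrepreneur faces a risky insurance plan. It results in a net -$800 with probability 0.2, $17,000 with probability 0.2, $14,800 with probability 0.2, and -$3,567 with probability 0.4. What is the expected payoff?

EV = 0.2 × (-800) + 0.2 × 17000 + 0.2 × 14800 + 0.4 × (-3567) = -160 + 3400 + 2960 − 1426.8 = 4773.2

$4,773.20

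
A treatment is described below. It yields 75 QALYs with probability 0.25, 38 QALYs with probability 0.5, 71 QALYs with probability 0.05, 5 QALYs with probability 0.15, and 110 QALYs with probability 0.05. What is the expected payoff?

47.55 QALYs

EV = 0.25 × 75 + 0.5 × 38 + 0.05 × 71 + 0.15 × 5 + 0.05 × 110 = 18.75 + 19 + 3.55 + 0.75 + 5.5 = 47.55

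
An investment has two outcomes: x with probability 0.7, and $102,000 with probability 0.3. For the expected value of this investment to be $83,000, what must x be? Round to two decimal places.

x = $74,857.14

0.7·x + 0.3·102000 = 83000
0.7·x = 83000 − 30600 = 52400
x = 52400 / 0.7 = 74857.1429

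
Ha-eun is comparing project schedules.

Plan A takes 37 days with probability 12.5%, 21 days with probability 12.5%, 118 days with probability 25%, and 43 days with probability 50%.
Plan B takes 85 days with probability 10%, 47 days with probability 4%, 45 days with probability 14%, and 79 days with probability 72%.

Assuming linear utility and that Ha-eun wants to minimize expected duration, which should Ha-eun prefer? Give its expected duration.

Plan A (58.25 days)

Plan A = 0.125 × 37 + 0.125 × 21 + 0.25 × 118 + 0.5 × 43 = 4.625 + 2.625 + 29.5 + 21.5 = 58.25
Plan B = 0.1 × 85 + 0.04 × 47 + 0.14 × 45 + 0.72 × 79 = 8.5 + 1.88 + 6.3 + 56.88 = 73.56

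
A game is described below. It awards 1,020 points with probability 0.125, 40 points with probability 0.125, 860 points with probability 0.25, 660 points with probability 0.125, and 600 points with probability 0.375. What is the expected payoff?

EV = 0.125 × 1020 + 0.125 × 40 + 0.25 × 860 + 0.125 × 660 + 0.375 × 600 = 127.5 + 5 + 215 + 82.5 + 225 = 655

655 points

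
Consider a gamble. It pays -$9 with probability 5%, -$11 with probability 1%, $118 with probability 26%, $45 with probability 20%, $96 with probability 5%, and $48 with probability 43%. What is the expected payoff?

$64.56

EV = 0.05 × (-9) + 0.01 × (-11) + 0.26 × 118 + 0.2 × 45 + 0.05 × 96 + 0.43 × 48 = -0.45 − 0.11 + 30.68 + 9 + 4.8 + 20.64 = 64.56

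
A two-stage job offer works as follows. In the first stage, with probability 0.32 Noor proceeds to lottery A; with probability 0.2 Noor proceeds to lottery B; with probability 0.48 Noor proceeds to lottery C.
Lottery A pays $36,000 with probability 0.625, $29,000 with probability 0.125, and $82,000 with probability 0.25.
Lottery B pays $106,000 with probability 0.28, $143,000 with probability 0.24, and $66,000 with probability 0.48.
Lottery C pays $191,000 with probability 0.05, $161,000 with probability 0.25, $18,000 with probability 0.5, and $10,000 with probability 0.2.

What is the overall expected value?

$63,240

EV(A) = 0.625 × 36000 + 0.125 × 29000 + 0.25 × 82000 = 22500 + 3625 + 20500 = 46625
EV(B) = 0.28 × 106000 + 0.24 × 143000 + 0.48 × 66000 = 29680 + 34320 + 31680 = 95680
EV(C) = 0.05 × 191000 + 0.25 × 161000 + 0.5 × 18000 + 0.2 × 10000 = 9550 + 40250 + 9000 + 2000 = 60800
Overall = 0.32 × 46625 + 0.2 × 95680 + 0.48 × 60800 = 14920 + 19136 + 29184 = 63240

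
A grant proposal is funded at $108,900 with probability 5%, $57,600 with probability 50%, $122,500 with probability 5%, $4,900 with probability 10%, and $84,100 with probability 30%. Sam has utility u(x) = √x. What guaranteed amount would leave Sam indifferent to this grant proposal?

E[u] = 0.05·√108900 + 0.5·√57600 + 0.05·√122500 + 0.1·√4900 + 0.3·√84100 = 0.05·330 + 0.5·240 + 0.05·350 + 0.1·70 + 0.3·290 = 248
CE = (248)² = 61504

$61,504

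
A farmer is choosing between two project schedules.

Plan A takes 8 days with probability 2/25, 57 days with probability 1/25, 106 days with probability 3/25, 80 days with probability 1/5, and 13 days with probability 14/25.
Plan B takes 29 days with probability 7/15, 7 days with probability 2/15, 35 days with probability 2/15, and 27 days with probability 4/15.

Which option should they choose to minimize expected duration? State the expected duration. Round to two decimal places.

Plan B (26.33 days)

Plan A = 2/25 × 8 + 1/25 × 57 + 3/25 × 106 + 1/5 × 80 + 14/25 × 13 = 0.64 + 2.28 + 12.72 + 16 + 7.28 = 38.92
Plan B = 7/15 × 29 + 2/15 × 7 + 2/15 × 35 + 4/15 × 27 = 13.5333 + 0.9333 + 4.6667 + 7.2 = 26.3333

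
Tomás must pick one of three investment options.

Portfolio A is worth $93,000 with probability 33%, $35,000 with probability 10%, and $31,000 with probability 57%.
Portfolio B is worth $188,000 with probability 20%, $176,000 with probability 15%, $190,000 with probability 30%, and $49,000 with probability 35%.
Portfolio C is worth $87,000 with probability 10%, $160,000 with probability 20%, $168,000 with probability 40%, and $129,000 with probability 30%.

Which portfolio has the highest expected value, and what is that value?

Portfolio C ($146,600)

Portfolio A = 0.33 × 93000 + 0.1 × 35000 + 0.57 × 31000 = 30690 + 3500 + 17670 = 51860
Portfolio B = 0.2 × 188000 + 0.15 × 176000 + 0.3 × 190000 + 0.35 × 49000 = 37600 + 26400 + 57000 + 17150 = 138150
Portfolio C = 0.1 × 87000 + 0.2 × 160000 + 0.4 × 168000 + 0.3 × 129000 = 8700 + 32000 + 67200 + 38700 = 146600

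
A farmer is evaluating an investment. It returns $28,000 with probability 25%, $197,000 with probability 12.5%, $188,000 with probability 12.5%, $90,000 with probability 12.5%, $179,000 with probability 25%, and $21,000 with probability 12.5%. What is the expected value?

EV = 0.25 × 28000 + 0.125 × 197000 + 0.125 × 188000 + 0.125 × 90000 + 0.25 × 179000 + 0.125 × 21000 = 7000 + 24625 + 23500 + 11250 + 44750 + 2625 = 113750

$113,750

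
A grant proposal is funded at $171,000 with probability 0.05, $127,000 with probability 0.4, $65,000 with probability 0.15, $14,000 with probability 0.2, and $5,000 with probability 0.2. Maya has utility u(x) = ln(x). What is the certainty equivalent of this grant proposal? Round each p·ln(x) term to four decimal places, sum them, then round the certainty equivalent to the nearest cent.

E[u] = 0.05·ln(171000) + 0.4·ln(127000) + 0.15·ln(65000) + 0.2·ln(14000) + 0.2·ln(5000) = 0.6025 + 4.7008 + 1.6623 + 1.9094 + 1.7034 = 10.5784
CE = e^10.5784 ≈ 39277.22

$39,277.22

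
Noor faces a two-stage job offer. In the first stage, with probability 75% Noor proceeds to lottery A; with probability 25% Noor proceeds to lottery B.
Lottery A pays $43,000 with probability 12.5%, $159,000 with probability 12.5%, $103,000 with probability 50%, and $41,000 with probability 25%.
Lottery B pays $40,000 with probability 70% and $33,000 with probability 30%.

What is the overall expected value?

EV(A) = 0.125 × 43000 + 0.125 × 159000 + 0.5 × 103000 + 0.25 × 41000 = 5375 + 19875 + 51500 + 10250 = 87000
EV(B) = 0.7 × 40000 + 0.3 × 33000 = 28000 + 9900 = 37900
Overall = 0.75 × 87000 + 0.25 × 37900 = 65250 + 9475 = 74725

$74,725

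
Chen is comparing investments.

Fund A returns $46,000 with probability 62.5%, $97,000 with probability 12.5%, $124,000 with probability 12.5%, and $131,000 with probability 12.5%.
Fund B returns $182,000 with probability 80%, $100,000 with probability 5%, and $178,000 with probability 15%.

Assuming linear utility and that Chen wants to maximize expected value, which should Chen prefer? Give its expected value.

Fund B ($177,300)

Fund A = 0.625 × 46000 + 0.125 × 97000 + 0.125 × 124000 + 0.125 × 131000 = 28750 + 12125 + 15500 + 16375 = 72750
Fund B = 0.8 × 182000 + 0.05 × 100000 + 0.15 × 178000 = 145600 + 5000 + 26700 = 177300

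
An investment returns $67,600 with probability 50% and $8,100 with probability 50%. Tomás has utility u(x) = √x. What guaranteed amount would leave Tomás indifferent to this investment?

$30,625

E[u] = 0.5·√67600 + 0.5·√8100 = 0.5·260 + 0.5·90 = 175
CE = (175)² = 30625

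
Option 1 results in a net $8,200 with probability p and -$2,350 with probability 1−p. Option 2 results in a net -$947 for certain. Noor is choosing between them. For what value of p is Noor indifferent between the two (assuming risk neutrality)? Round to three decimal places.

p·8200 + (1−p)·(-2350) = -947
10550p − 2350 = -947
p = (-947 + 2350) / 10550

p = 0.133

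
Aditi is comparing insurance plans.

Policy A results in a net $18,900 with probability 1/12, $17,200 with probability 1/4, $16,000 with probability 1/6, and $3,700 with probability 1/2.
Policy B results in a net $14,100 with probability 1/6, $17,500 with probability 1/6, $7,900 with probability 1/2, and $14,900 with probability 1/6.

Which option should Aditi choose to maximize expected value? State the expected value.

Policy A = 1/12 × 18900 + 1/4 × 17200 + 1/6 × 16000 + 1/2 × 3700 = 1575 + 4300 + 2666.6667 + 1850 = 10391.6667
Policy B = 1/6 × 14100 + 1/6 × 17500 + 1/2 × 7900 + 1/6 × 14900 = 2350 + 2916.6667 + 3950 + 2483.3333 = 11700

Policy B ($11,700)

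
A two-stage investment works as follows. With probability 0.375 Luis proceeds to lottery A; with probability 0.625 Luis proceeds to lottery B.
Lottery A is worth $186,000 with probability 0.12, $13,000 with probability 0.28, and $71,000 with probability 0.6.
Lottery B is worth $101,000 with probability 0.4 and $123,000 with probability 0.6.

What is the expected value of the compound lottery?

$97,085

EV(A) = 0.12 × 186000 + 0.28 × 13000 + 0.6 × 71000 = 22320 + 3640 + 42600 = 68560
EV(B) = 0.4 × 101000 + 0.6 × 123000 = 40400 + 73800 = 114200
Overall = 0.375 × 68560 + 0.625 × 114200 = 25710 + 71375 = 97085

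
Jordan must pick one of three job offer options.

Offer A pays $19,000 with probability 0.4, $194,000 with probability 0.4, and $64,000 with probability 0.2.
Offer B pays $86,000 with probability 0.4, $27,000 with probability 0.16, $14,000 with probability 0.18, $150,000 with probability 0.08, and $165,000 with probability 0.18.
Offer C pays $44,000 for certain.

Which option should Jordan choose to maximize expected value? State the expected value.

Offer A = 0.4 × 19000 + 0.4 × 194000 + 0.2 × 64000 = 7600 + 77600 + 12800 = 98000
Offer B = 0.4 × 86000 + 0.16 × 27000 + 0.18 × 14000 + 0.08 × 150000 + 0.18 × 165000 = 34400 + 4320 + 2520 + 12000 + 29700 = 82940
Offer C: 44000 (certain)

Offer A ($98,000)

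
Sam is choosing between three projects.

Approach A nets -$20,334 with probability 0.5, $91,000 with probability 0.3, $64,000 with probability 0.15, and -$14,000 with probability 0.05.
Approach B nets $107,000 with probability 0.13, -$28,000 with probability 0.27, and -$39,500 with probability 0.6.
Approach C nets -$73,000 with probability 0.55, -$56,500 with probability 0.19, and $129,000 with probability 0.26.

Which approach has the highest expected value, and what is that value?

Approach A = 0.5 × (-20334) + 0.3 × 91000 + 0.15 × 64000 + 0.05 × (-14000) = -10167 + 27300 + 9600 − 700 = 26033
Approach B = 0.13 × 107000 + 0.27 × (-28000) + 0.6 × (-39500) = 13910 − 7560 − 23700 = -17350
Approach C = 0.55 × (-73000) + 0.19 × (-56500) + 0.26 × 129000 = -40150 − 10735 + 33540 = -17345

Approach A ($26,033)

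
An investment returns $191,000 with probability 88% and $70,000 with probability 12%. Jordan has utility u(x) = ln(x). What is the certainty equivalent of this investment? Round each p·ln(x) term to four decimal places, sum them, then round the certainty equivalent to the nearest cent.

$169,329.20

E[u] = 0.88·ln(191000) + 0.12·ln(70000) = 10.7008 + 1.3388 = 12.0396
CE = e^12.0396 ≈ 169329.20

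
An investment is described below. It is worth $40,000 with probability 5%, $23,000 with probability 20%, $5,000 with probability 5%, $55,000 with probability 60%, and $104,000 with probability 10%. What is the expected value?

$50,250

EV = 0.05 × 40000 + 0.2 × 23000 + 0.05 × 5000 + 0.6 × 55000 + 0.1 × 104000 = 2000 + 4600 + 250 + 33000 + 10400 = 50250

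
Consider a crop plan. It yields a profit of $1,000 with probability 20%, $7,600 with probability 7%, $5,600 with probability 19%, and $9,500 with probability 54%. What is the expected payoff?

$6,926

EV = 0.2 × 1000 + 0.07 × 7600 + 0.19 × 5600 + 0.54 × 9500 = 200 + 532 + 1064 + 5130 = 6926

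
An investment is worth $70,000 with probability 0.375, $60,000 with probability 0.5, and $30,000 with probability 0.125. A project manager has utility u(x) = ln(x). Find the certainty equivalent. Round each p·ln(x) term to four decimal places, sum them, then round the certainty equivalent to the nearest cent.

$58,290.83

E[u] = 0.375·ln(70000) + 0.5·ln(60000) + 0.125·ln(30000) = 4.1836 + 5.5010 + 1.2886 = 10.9732
CE = e^10.9732 ≈ 58290.83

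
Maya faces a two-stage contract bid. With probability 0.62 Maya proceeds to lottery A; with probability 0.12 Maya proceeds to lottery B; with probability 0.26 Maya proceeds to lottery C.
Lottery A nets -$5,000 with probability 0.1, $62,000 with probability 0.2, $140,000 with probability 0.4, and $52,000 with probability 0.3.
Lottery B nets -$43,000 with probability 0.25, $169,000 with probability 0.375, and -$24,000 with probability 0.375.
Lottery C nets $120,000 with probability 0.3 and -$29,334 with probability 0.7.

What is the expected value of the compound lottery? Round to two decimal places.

EV(A) = 0.1 × (-5000) + 0.2 × 62000 + 0.4 × 140000 + 0.3 × 52000 = -500 + 12400 + 56000 + 15600 = 83500
EV(B) = 0.25 × (-43000) + 0.375 × 169000 + 0.375 × (-24000) = -10750 + 63375 − 9000 = 43625
EV(C) = 0.3 × 120000 + 0.7 × (-29334) = 36000 − 20533.8 = 15466.2
Overall = 0.62 × 83500 + 0.12 × 43625 + 0.26 × 15466.2 = 51770 + 5235 + 4021.212 = 61026.212

$61,026.21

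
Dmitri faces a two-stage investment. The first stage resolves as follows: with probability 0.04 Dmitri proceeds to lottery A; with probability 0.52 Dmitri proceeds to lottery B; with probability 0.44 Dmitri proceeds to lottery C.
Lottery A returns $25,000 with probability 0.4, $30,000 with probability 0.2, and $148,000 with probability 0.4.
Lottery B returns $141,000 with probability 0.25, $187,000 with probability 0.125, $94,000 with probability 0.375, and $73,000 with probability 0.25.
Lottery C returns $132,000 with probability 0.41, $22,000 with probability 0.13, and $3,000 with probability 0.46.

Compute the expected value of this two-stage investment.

$86,991.40

EV(A) = 0.4 × 25000 + 0.2 × 30000 + 0.4 × 148000 = 10000 + 6000 + 59200 = 75200
EV(B) = 0.25 × 141000 + 0.125 × 187000 + 0.375 × 94000 + 0.25 × 73000 = 35250 + 23375 + 35250 + 18250 = 112125
EV(C) = 0.41 × 132000 + 0.13 × 22000 + 0.46 × 3000 = 54120 + 2860 + 1380 = 58360
Overall = 0.04 × 75200 + 0.52 × 112125 + 0.44 × 58360 = 3008 + 58305 + 25678.4 = 86991.4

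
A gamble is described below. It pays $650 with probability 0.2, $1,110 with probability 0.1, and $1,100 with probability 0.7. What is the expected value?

EV = 0.2 × 650 + 0.1 × 1110 + 0.7 × 1100 = 130 + 111 + 770 = 1011

$1,011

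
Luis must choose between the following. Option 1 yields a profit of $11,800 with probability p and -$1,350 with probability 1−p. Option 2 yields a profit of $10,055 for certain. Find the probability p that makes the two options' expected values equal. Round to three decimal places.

p = 0.867

p·11800 + (1−p)·(-1350) = 10055
13150p − 1350 = 10055
p = (10055 + 1350) / 13150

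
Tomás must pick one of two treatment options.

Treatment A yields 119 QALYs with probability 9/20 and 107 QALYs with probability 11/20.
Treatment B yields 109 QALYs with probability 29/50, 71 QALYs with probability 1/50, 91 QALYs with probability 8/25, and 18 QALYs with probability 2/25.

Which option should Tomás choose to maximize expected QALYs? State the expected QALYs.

Treatment A = 9/20 × 119 + 11/20 × 107 = 53.55 + 58.85 = 112.4
Treatment B = 29/50 × 109 + 1/50 × 71 + 8/25 × 91 + 2/25 × 18 = 63.22 + 1.42 + 29.12 + 1.44 = 95.2

Treatment A (112.4 QALYs)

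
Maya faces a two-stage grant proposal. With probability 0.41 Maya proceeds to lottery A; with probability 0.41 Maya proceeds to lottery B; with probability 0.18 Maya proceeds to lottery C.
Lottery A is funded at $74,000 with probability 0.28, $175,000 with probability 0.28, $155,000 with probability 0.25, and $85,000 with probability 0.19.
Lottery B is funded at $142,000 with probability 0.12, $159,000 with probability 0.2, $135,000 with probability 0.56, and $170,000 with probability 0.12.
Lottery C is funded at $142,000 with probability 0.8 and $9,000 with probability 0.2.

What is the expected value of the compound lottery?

$131,250.60

EV(A) = 0.28 × 74000 + 0.28 × 175000 + 0.25 × 155000 + 0.19 × 85000 = 20720 + 49000 + 38750 + 16150 = 124620
EV(B) = 0.12 × 142000 + 0.2 × 159000 + 0.56 × 135000 + 0.12 × 170000 = 17040 + 31800 + 75600 + 20400 = 144840
EV(C) = 0.8 × 142000 + 0.2 × 9000 = 113600 + 1800 = 115400
Overall = 0.41 × 124620 + 0.41 × 144840 + 0.18 × 115400 = 51094.2 + 59384.4 + 20772 = 131250.6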